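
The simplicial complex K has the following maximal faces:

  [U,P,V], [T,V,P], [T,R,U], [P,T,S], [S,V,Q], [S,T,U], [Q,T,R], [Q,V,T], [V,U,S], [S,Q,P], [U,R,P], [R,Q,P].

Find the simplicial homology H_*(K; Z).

K has 7 vertices, 18 edges, 12 triangles.
rank ∂_0 = 0, rank ∂_1 = 6 ⇒ b_0 = 7 − 0 − 6 = 1; all invariant factors of ∂_1 are 1 so no torsion. So H_0 = Z.
rank ∂_1 = 6, rank ∂_2 = 12 ⇒ b_1 = 18 − 6 − 12 = 0; ∂_2 has invariant factor(s) [2] giving torsion. So H_1 = Z_2.
rank ∂_2 = 12, rank ∂_3 = 0 ⇒ b_2 = 12 − 12 − 0 = 0. So H_2 = 0.

H_0 ≅ Z,  H_1 ≅ Z_2,  H_2 = 0.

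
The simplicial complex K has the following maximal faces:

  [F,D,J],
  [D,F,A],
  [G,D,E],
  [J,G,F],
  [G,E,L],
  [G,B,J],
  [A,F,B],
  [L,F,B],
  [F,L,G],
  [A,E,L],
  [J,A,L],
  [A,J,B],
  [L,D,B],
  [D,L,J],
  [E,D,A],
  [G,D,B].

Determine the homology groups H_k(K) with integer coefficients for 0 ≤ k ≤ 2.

Fix the vertex order A < B < D < E < F < G < J < L and write every simplex with vertices in increasing order. Then dim K = 2 and the simplices of K are:

  0-simplices (8): A, B, D, E, F, G, J, L
  1-simplices (24): AB, AD, AE, AF, AJ, AL, BD, BF, BG, BJ, BL, DE, DF, DG, DJ, DL, EG, EL, FG, FJ, FL, GJ, GL, JL
  2-simplices (16): ABF, ABJ, ADE, ADF, AEL, AJL, BDG, BDL, BFL, BGJ, DEG, DFJ, DJL, EGL, FGJ, FGL

giving chain groups C_0 ≅ Z^8, C_1 ≅ Z^24, C_2 ≅ Z^16.

The boundary map ∂_1: C_1 → C_0 maps an edge to its endpoints' difference, ∂[p,q] = q − p.
The resulting 8×24 matrix has rank 7, and its Smith normal form has invariant factors (1,1,1,1,1,1,1).

The boundary map ∂_2: C_2 → C_1 sends each 2-simplex [p,q,r] to [q,r] − [p,r] + [p,q]. For instance
  ∂BFL = FL − BL + BF,
  ∂ADE = DE − AE + AD.
This gives a 24×16 integer matrix of rank 15; reducing to Smith normal form yields diagonal entries (1,1,1,1,1,1,1,1,1,1,1,1,1,1,1).

Now H_k = ker ∂_k / im ∂_{k+1}, so:

  H_0: rank C_0 − rank ∂_1 = 8 − 7 = 1, and the invariant factors of ∂_1 are all 1, so H_0 ≅ Z.
  H_1: rank ker ∂_1 − rank ∂_2 = (24 − 7) − 15 = 2, and the invariant factors of ∂_2 are all 1, so H_1 ≅ Z^2.
  H_2: rank ker ∂_2 − rank ∂_3 = (16 − 15) − 0 = 1, and there is no ∂_3, so H_2 ≅ Z.

H_0 = Z,  H_1 = Z^2,  H_2 = Z.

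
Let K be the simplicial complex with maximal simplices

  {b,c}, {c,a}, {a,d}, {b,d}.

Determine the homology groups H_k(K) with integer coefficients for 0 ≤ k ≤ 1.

Fix the vertex order a < b < c < d and write every simplex with vertices in increasing order. Then dim K = 1 and the simplices of K are:

  0-simplices (4): a, b, c, d
  1-simplices (4): ac, ad, bc, bd

giving chain groups C_0 ≅ Z^4, C_1 ≅ Z^4.

∂_1: C_1 → C_0 sends each edge [p,q] (with p < q) to q − p. For instance
  ∂bc = c − b.
The resulting 4×4 matrix has rank 3, and its Smith normal form has invariant factors (1,1,1).

Now H_k = ker ∂_k / im ∂_{k+1}, so:

  H_0: rank C_0 − rank ∂_1 = 4 − 3 = 1, and the invariant factors of ∂_1 are all 1, so H_0 ≅ Z.
  H_1: rank ker ∂_1 − rank ∂_2 = (4 − 3) − 0 = 1, and there is no ∂_2, so H_1 ≅ Z.

As a check, the Euler characteristic is 4 − 4 = 0, which agrees with 1 − 1 = 0.
(K is a triangulation of the circle S^1.)

H_0 = Z,  H_1 = Z.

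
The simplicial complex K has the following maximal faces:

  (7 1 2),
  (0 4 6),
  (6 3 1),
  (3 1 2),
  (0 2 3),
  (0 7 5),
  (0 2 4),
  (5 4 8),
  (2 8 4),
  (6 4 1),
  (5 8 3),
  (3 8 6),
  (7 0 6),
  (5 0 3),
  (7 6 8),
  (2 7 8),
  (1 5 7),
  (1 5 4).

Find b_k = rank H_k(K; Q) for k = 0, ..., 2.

b_0 = 1, b_1 = 2, b_2 = 1.

K has 9 vertices, 27 edges, 18 triangles.
rank ∂_0 = 0, rank ∂_1 = 8 ⇒ b_0 = 9 − 0 − 8 = 1; all invariant factors of ∂_1 are 1 so no torsion. So H_0 = Z.
rank ∂_1 = 8, rank ∂_2 = 17 ⇒ b_1 = 27 − 8 − 17 = 2; all invariant factors of ∂_2 are 1 so no torsion. So H_1 = Z^2.
rank ∂_2 = 17, rank ∂_3 = 0 ⇒ b_2 = 18 − 17 − 0 = 1. So H_2 = Z.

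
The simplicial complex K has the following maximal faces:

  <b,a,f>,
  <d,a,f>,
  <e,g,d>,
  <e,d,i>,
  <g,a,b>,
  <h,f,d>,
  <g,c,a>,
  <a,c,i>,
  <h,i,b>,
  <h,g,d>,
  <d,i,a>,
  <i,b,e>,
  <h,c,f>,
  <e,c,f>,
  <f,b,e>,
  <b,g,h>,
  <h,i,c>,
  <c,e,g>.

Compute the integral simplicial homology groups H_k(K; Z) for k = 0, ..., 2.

K has 9 vertices, 27 edges, 18 triangles.
rank ∂_0 = 0, rank ∂_1 = 8 ⇒ b_0 = 9 − 0 − 8 = 1; all invariant factors of ∂_1 are 1 so no torsion. So H_0 = Z.
rank ∂_1 = 8, rank ∂_2 = 17 ⇒ b_1 = 27 − 8 − 17 = 2; all invariant factors of ∂_2 are 1 so no torsion. So H_1 = Z^2.
rank ∂_2 = 17, rank ∂_3 = 0 ⇒ b_2 = 18 − 17 − 0 = 1. So H_2 = Z.

H_0 = Z,  H_1 = Z^2,  H_2 = Z.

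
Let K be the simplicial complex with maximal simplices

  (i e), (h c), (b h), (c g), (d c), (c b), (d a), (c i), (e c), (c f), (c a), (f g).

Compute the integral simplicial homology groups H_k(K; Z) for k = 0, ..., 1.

H_0 ≅ Z,  H_1 ≅ Z^4.

Take the total order a < b < c < d < e < f < g < h < i on the vertex set. Then K (dimension 1) consists of the simplices:

  0-simplices (9): a, b, c, d, e, f, g, h, i
  1-simplices (12): ac, ad, bc, bh, cd, ce, cf, cg, ch, ci, ei, fg

giving chain groups C_0 ≅ Z^9, C_1 ≅ Z^12.

∂_1: C_1 → C_0 maps an edge to its endpoints' difference, ∂[p,q] = q − p. For instance
  ∂ei = i − e.
The 9×12 boundary matrix has rank 8 and Smith normal form diag(1,1,1,1,1,1,1,1).

Reading off H_k = ker ∂_k / im ∂_{k+1}:

  H_0: rank C_0 − rank ∂_1 = 9 − 8 = 1, and the invariant factors of ∂_1 are all 1, so H_0 = Z.
  H_1: rank ker ∂_1 − rank ∂_2 = (12 − 8) − 0 = 4, and there is no ∂_2, so H_1 = Z^4.

(K is a triangulation of a wedge of 4 circles.)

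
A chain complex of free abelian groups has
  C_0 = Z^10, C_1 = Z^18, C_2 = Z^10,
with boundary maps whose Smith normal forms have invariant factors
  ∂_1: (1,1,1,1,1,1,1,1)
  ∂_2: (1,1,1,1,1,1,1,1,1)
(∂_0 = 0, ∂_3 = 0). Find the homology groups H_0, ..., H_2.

H_0 ≅ Z^2,  H_1 ≅ Z,  H_2 ≅ Z.

H_0: b_0 = 10 − 0 − 8 = 2; torsion from ∂_1 factors > 1: none. So H_0 ≅ Z^2.
H_1: b_1 = 18 − 8 − 9 = 1; torsion from ∂_2 factors > 1: none. So H_1 ≅ Z.
H_2: b_2 = 10 − 9 − 0 = 1; torsion from ∂_3 factors > 1: none. So H_2 ≅ Z.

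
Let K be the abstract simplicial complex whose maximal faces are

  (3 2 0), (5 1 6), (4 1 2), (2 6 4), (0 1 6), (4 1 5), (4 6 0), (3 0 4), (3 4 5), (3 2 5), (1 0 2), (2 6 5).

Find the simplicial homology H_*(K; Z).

H_0 ≅ Z,  H_1 ≅ Z/2Z,  H_2 = 0.

We work with the vertex ordering 0 < 1 < 2 < 3 < 4 < 5 < 6. The simplices of K, each written with vertices in increasing order, are:

  0-simplices (7): [0], [1], [2], [3], [4], [5], [6]
  1-simplices (18): [0,1], [0,2], [0,3], [0,4], [0,6], [1,2], [1,4], [1,5], [1,6], [2,3], [2,4], [2,5], [2,6], [3,4], [3,5], [4,5], [4,6], [5,6]
  2-simplices (12): [0,1,2], [0,1,6], [0,2,3], [0,3,4], [0,4,6], [1,2,4], [1,4,5], [1,5,6], [2,3,5], [2,4,6], [2,5,6], [3,4,5]

Hence C_0 ≅ Z^7, C_1 ≅ Z^18, C_2 ≅ Z^12.

∂_1: C_1 → C_0 maps an edge to its endpoints' difference, ∂[p,q] = q − p. For instance
  ∂[4,5] = [5] − [4].
As a 7×18 matrix over Z this has rank 6, with invariant factors (1,1,1,1,1,1).

∂_2: C_2 → C_1 sends each 2-simplex [p,q,r] to [q,r] − [p,r] + [p,q]. For instance
  ∂[0,2,3] = [2,3] − [0,3] + [0,2],
  ∂[2,5,6] = [5,6] − [2,6] + [2,5].
The 18×12 boundary matrix has rank 12 and Smith normal form diag(1,1,1,1,1,1,1,1,1,1,1,2).

From H_k ≅ ker(∂_k) / im(∂_{k+1}) we obtain:

  H_0: rank C_0 − rank ∂_1 = 7 − 6 = 1, and the invariant factors of ∂_1 are all 1, so H_0 ≅ Z.
  H_1: rank ker ∂_1 − rank ∂_2 = (18 − 6) − 12 = 0, and ∂_2 has invariant factor 2 > 1, so H_1 ≅ Z/2Z.
  H_2: rank ker ∂_2 − rank ∂_3 = (12 − 12) − 0 = 0, and there is no ∂_3, so H_2 ≅ 0.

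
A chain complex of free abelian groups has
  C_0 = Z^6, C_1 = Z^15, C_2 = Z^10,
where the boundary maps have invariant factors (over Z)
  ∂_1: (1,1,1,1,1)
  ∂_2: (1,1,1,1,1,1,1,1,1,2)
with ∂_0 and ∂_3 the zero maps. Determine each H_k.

H_0: b_0 = 6 − 0 − 5 = 1; torsion from ∂_1 factors > 1: none. So H_0 ≅ Z.
H_1: b_1 = 15 − 5 − 10 = 0; torsion from ∂_2 factors > 1: [2]. So H_1 ≅ Z/2Z.
H_2: b_2 = 10 − 10 − 0 = 0; torsion from ∂_3 factors > 1: none. So H_2 ≅ 0.

H_0 ≅ Z,  H_1 ≅ Z/2Z,  H_2 = 0.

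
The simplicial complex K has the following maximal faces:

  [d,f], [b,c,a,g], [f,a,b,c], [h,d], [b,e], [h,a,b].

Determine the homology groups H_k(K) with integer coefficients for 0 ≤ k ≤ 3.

H_0 ≅ Z,  H_1 ≅ Z,  H_2 = 0,  H_3 = 0.

Order the vertices as a < b < c < d < e < f < g < h. Listing each simplex with vertices in this order, K has dimension 3 with simplices:

  0-simplices (8): a, b, c, d, e, f, g, h
  1-simplices (14): ab, ac, af, ag, ah, bc, be, bf, bg, bh, cf, cg, df, dh
  2-simplices (8): abc, abf, abg, abh, acf, acg, bcf, bcg
  3-simplices (2): abcf, abcg

so the chain groups are C_0 ≅ Z^8, C_1 ≅ Z^14, C_2 ≅ Z^8, C_3 ≅ Z^2.

The boundary map ∂_1: C_1 → C_0 is given by ∂[p,q] = [q] − [p]. For instance
  ∂bh = h − b.
This gives a 8×14 integer matrix of rank 7; reducing to Smith normal form yields diagonal entries (1,1,1,1,1,1,1).

∂_2: C_2 → C_1 acts by ∂[p,q,r] = [q,r] − [p,r] + [p,q]. For instance
  ∂abf = bf − af + ab,
  ∂abh = bh − ah + ab.
The resulting 14×8 matrix has rank 6, and its Smith normal form has invariant factors (1,1,1,1,1,1).

The boundary map ∂_3: C_3 → C_2 sends each 3-simplex σ to the alternating sum Σ_i (−1)^i (σ with its i-th vertex removed). For instance
  ∂abcg = bcg − acg + abg − abc,
  ∂abcf = bcf − acf + abf − abc.
The 8×2 boundary matrix has rank 2 and Smith normal form diag(1,1).

From H_k ≅ ker(∂_k) / im(∂_{k+1}) we obtain:

  H_0: rank C_0 − rank ∂_1 = 8 − 7 = 1, and the invariant factors of ∂_1 are all 1, so H_0 = Z.
  H_1: rank ker ∂_1 − rank ∂_2 = (14 − 7) − 6 = 1, and the invariant factors of ∂_2 are all 1, so H_1 = Z.
  H_2: rank ker ∂_2 − rank ∂_3 = (8 − 6) − 2 = 0, and the invariant factors of ∂_3 are all 1, so H_2 = 0.
  H_3: rank ker ∂_3 − rank ∂_4 = (2 − 2) − 0 = 0, and there is no ∂_4, so H_3 = 0.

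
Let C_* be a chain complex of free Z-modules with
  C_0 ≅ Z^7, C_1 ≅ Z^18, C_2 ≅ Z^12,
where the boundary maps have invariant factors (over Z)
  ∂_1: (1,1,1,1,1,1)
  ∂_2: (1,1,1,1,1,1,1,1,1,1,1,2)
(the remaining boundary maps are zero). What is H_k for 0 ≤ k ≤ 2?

H_0: b_0 = 7 − 0 − 6 = 1; torsion from ∂_1 factors > 1: none. So H_0 ≅ Z.
H_1: b_1 = 18 − 6 − 12 = 0; torsion from ∂_2 factors > 1: [2]. So H_1 ≅ Z/2Z.
H_2: b_2 = 12 − 12 − 0 = 0; torsion from ∂_3 factors > 1: none. So H_2 ≅ 0.

H_0 ≅ Z,  H_1 ≅ Z/2Z,  H_2 = 0.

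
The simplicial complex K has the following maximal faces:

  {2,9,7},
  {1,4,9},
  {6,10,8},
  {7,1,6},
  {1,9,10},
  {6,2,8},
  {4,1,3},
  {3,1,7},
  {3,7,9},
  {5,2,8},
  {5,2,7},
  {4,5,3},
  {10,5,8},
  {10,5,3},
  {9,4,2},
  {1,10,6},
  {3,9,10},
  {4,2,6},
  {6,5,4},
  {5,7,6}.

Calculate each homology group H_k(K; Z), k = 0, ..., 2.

Take the total order 1 < 2 < 3 < 4 < 5 < 6 < 7 < 8 < 9 < 10 on the vertex set. Then K (dimension 2) consists of the simplices:

  0-simplices (10): [1], [2], [3], [4], [5], [6], [7], [8], [9], [10]
  1-simplices (30): (30 of them)
  2-simplices (20): (20 of them)

giving chain groups C_0 ≅ Z^10, C_1 ≅ Z^30, C_2 ≅ Z^20.

Boundary ∂_1: C_1 → C_0 is given by ∂[p,q] = [q] − [p]. For instance
  ∂[3,5] = [5] − [3].
The resulting 10×30 matrix has rank 9, and its Smith normal form has invariant factors (1,1,1,1,1,1,1,1,1).

∂_2: C_2 → C_1 maps a triangle to the signed sum of its edges. For instance
  ∂[5,6,7] = [6,7] − [5,7] + [5,6],
  ∂[4,5,6] = [5,6] − [4,6] + [4,5].
The resulting 30×20 matrix has rank 20, and its Smith normal form has invariant factors (1,1,1,1,1,1,1,1,1,1,1,1,1,1,1,1,1,1,1,2).

Reading off H_k = ker ∂_k / im ∂_{k+1}:

  H_0: rank C_0 − rank ∂_1 = 10 − 9 = 1, and the invariant factors of ∂_1 are all 1, so H_0 = Z.
  H_1: rank ker ∂_1 − rank ∂_2 = (30 − 9) − 20 = 1, and ∂_2 has invariant factor 2 > 1, so H_1 = Z ⊕ Z/2Z.
  H_2: rank ker ∂_2 − rank ∂_3 = (20 − 20) − 0 = 0, and there is no ∂_3, so H_2 = 0.

As a check, the Euler characteristic is 10 − 30 + 20 = 0, which agrees with 1 − 1 + 0 = 0.
(K is a triangulation of the Klein bottle.)

H_0 ≅ Z,  H_1 ≅ Z ⊕ Z/2Z,  H_2 = 0.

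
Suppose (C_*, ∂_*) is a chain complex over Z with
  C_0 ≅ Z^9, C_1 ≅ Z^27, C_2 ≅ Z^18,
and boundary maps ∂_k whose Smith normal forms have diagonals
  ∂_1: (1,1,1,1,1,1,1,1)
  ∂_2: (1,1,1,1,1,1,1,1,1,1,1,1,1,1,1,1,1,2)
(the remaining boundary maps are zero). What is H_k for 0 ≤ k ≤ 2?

H_0: b_0 = 9 − 0 − 8 = 1; torsion from ∂_1 factors > 1: none. So H_0 ≅ Z.
H_1: b_1 = 27 − 8 − 18 = 1; torsion from ∂_2 factors > 1: [2]. So H_1 ≅ Z ⊕ Z/2.
H_2: b_2 = 18 − 18 − 0 = 0; torsion from ∂_3 factors > 1: none. So H_2 ≅ 0.

H_0 ≅ Z,  H_1 ≅ Z ⊕ Z/2,  H_2 = 0.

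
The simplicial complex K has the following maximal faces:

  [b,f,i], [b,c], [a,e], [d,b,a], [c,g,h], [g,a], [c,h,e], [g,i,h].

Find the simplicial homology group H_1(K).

H_1 = Z^3.

K has 9 vertices, 16 edges, 5 triangles.
rank ∂_1 = 8, rank ∂_2 = 5 ⇒ b_1 = 16 − 8 − 5 = 3; all invariant factors of ∂_2 are 1 so no torsion. So H_1 ≅ Z^3.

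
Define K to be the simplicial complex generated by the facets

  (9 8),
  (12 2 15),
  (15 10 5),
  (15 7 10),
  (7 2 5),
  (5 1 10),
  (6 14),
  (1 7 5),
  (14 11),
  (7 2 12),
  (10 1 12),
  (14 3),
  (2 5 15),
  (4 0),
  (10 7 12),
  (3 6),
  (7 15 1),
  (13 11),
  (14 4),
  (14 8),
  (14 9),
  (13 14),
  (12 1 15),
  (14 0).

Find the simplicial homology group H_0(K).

Order the vertices as 0 < 1 < 2 < 3 < 4 < 5 < 6 < 7 < 8 < 9 < 10 < 11 < 12 < 13 < 14 < 15. Listing each simplex with vertices in this order, K has dimension 2 with simplices:

  0-simplices (16): [0], [1], [2], [3], [4], [5], [6], [7], [8], [9], [10], [11], [12], [13], [14], [15]
  1-simplices (30): (30 of them)
  2-simplices (12): [1,5,7], [1,5,10], [1,7,15], [1,10,12], [1,12,15], [2,5,7], [2,5,15], [2,7,12], [2,12,15], [5,10,15], [7,10,12], [7,10,15]

Hence C_0 ≅ Z^16, C_1 ≅ Z^30, C_2 ≅ Z^12.

∂_1: C_1 → C_0 maps an edge to its endpoints' difference, ∂[p,q] = q − p. For instance
  ∂[2,7] = [7] − [2].
The 16×30 boundary matrix has rank 14 and Smith normal form diag(1,1,1,1,1,1,1,1,1,1,1,1,1,1).

∂_2: C_2 → C_1 maps a triangle to the signed sum of its edges. For instance
  ∂[2,5,7] = [5,7] − [2,7] + [2,5],
  ∂[1,5,7] = [5,7] − [1,7] + [1,5].
The 30×12 boundary matrix has rank 12 and Smith normal form diag(1,1,1,1,1,1,1,1,1,1,1,2).

Computing H_k = (kernel of ∂_k) / (image of ∂_{k+1}):

  H_0: rank C_0 − rank ∂_1 = 16 − 14 = 2, and the invariant factors of ∂_1 are all 1, so H_0 = Z^2.

H_0 ≅ Z^2.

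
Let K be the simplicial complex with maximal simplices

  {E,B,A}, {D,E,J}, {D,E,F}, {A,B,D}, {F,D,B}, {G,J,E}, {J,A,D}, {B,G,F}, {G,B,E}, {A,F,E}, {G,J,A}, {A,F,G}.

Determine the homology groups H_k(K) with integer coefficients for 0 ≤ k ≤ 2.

Fix the vertex order A < B < D < E < F < G < J and write every simplex with vertices in increasing order. Then dim K = 2 and the simplices of K are:

  0-simplices (7): A, B, D, E, F, G, J
  1-simplices (18): AB, AD, AE, AF, AG, AJ, BD, BE, BF, BG, DE, DF, DJ, EF, EG, EJ, FG, GJ
  2-simplices (12): ABD, ABE, ADJ, AEF, AFG, AGJ, BDF, BEG, BFG, DEF, DEJ, EGJ

Hence C_0 ≅ Z^7, C_1 ≅ Z^18, C_2 ≅ Z^12.

Boundary ∂_1: C_1 → C_0 maps an edge to its endpoints' difference, ∂[p,q] = q − p.
The resulting 7×18 matrix has rank 6, and its Smith normal form has invariant factors (1,1,1,1,1,1).

Boundary ∂_2: C_2 → C_1 acts by ∂[p,q,r] = [q,r] − [p,r] + [p,q]. For instance
  ∂ADJ = DJ − AJ + AD,
  ∂DEF = EF − DF + DE.
The resulting 18×12 matrix has rank 12, and its Smith normal form has invariant factors (1,1,1,1,1,1,1,1,1,1,1,2).

From H_k ≅ ker(∂_k) / im(∂_{k+1}) we obtain:

  H_0: rank C_0 − rank ∂_1 = 7 − 6 = 1, and the invariant factors of ∂_1 are all 1, so H_0 ≅ Z.
  H_1: rank ker ∂_1 − rank ∂_2 = (18 − 6) − 12 = 0, and ∂_2 has invariant factor 2 > 1, so H_1 ≅ Z/2Z.
  H_2: rank ker ∂_2 − rank ∂_3 = (12 − 12) − 0 = 0, and there is no ∂_3, so H_2 ≅ 0.

As a check, the Euler characteristic is 7 − 18 + 12 = 1, which agrees with 1 − 0 + 0 = 1.
(K is a triangulation of the real projective plane RP^2.)

H_0 = Z,  H_1 = Z/2Z,  H_2 = 0.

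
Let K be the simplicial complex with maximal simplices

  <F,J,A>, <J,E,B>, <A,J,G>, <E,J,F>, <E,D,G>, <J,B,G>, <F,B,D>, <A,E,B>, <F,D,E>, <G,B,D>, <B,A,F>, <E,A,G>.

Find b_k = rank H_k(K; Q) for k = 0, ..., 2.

Take the total order A < B < D < E < F < G < J on the vertex set. Then K (dimension 2) consists of the simplices:

  0-simplices (7): A, B, D, E, F, G, J
  1-simplices (18): AB, AE, AF, AG, AJ, BD, BE, BF, BG, BJ, DE, DF, DG, EF, EG, EJ, FJ, GJ
  2-simplices (12): ABE, ABF, AEG, AFJ, AGJ, BDF, BDG, BEJ, BGJ, DEF, DEG, EFJ

Hence C_0 ≅ Z^7, C_1 ≅ Z^18, C_2 ≅ Z^12.

The boundary map ∂_1: C_1 → C_0 is given by ∂[p,q] = [q] − [p].
As a 7×18 matrix over Z this has rank 6, with invariant factors (1,1,1,1,1,1).

∂_2: C_2 → C_1 acts by ∂[p,q,r] = [q,r] − [p,r] + [p,q]. For instance
  ∂BDG = DG − BG + BD,
  ∂EFJ = FJ − EJ + EF.
The resulting 18×12 matrix has rank 12, and its Smith normal form has invariant factors (1,1,1,1,1,1,1,1,1,1,1,2).

Computing H_k = (kernel of ∂_k) / (image of ∂_{k+1}):

  H_0: rank C_0 − rank ∂_1 = 7 − 6 = 1, and the invariant factors of ∂_1 are all 1, so H_0 ≅ Z.
  H_1: rank ker ∂_1 − rank ∂_2 = (18 − 6) − 12 = 0, and ∂_2 has invariant factor 2 > 1, so H_1 ≅ Z/2.
  H_2: rank ker ∂_2 − rank ∂_3 = (12 − 12) − 0 = 0, and there is no ∂_3, so H_2 ≅ 0.

(K is a triangulation of the real projective plane RP^2.)

Hence the Betti numbers are b_0 = 1, b_1 = 0, b_2 = 0.

b_0 = 1, b_1 = 0, b_2 = 0.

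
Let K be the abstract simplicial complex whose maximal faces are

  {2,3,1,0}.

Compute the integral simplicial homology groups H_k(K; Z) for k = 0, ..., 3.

Take the total order 0 < 1 < 2 < 3 on the vertex set. Then K (dimension 3) consists of the simplices:

  0-simplices (4): [0], [1], [2], [3]
  1-simplices (6): [0,1], [0,2], [0,3], [1,2], [1,3], [2,3]
  2-simplices (4): [0,1,2], [0,1,3], [0,2,3], [1,2,3]
  3-simplices (1): [0,1,2,3]

Hence C_0 ≅ Z^4, C_1 ≅ Z^6, C_2 ≅ Z^4, C_3 ≅ Z^1.

Boundary ∂_1: C_1 → C_0 is given by ∂[p,q] = [q] − [p]. For instance
  ∂[2,3] = [3] − [2].
This gives a 4×6 integer matrix of rank 3; reducing to Smith normal form yields diagonal entries (1,1,1).

∂_2: C_2 → C_1 sends each 2-simplex [p,q,r] to [q,r] − [p,r] + [p,q]. For instance
  ∂[0,2,3] = [2,3] − [0,3] + [0,2],
  ∂[1,2,3] = [2,3] − [1,3] + [1,2].
As a 6×4 matrix over Z this has rank 3, with invariant factors (1,1,1).

∂_3: C_3 → C_2 sends each 3-simplex σ to the alternating sum Σ_i (−1)^i (σ with its i-th vertex removed). For instance
  ∂[0,1,2,3] = [1,2,3] − [0,2,3] + [0,1,3] − [0,1,2].
The 4×1 boundary matrix has rank 1 and Smith normal form diag(1).

Now H_k = ker ∂_k / im ∂_{k+1}, so:

  H_0: rank C_0 − rank ∂_1 = 4 − 3 = 1, and the invariant factors of ∂_1 are all 1, so H_0 = Z.
  H_1: rank ker ∂_1 − rank ∂_2 = (6 − 3) − 3 = 0, and the invariant factors of ∂_2 are all 1, so H_1 = 0.
  H_2: rank ker ∂_2 − rank ∂_3 = (4 − 3) − 1 = 0, and the invariant factors of ∂_3 are all 1, so H_2 = 0.
  H_3: rank ker ∂_3 − rank ∂_4 = (1 − 1) − 0 = 0, and there is no ∂_4, so H_3 = 0.

As a check, the Euler characteristic is 4 − 6 + 4 − 1 = 1, which agrees with 1 − 0 + 0 − 0 = 1.
(K is a triangulation of the 3-simplex.)

H_0 ≅ Z,  H_1 = 0,  H_2 = 0,  H_3 = 0.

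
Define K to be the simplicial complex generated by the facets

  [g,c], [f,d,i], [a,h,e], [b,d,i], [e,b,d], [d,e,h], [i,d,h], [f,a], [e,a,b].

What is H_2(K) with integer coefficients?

We work with the vertex ordering a < b < c < d < e < f < g < h < i. The simplices of K, each written with vertices in increasing order, are:

  0-simplices (9): a, b, c, d, e, f, g, h, i
  1-simplices (15): ab, ae, af, ah, bd, be, bi, cg, de, df, dh, di, eh, fi, hi
  2-simplices (7): abe, aeh, bde, bdi, deh, dfi, dhi

Hence C_0 ≅ Z^9, C_1 ≅ Z^15, C_2 ≅ Z^7.

The boundary map ∂_1: C_1 → C_0 maps an edge to its endpoints' difference, ∂[p,q] = q − p.
As a 9×15 matrix over Z this has rank 7, with invariant factors (1,1,1,1,1,1,1).

Boundary ∂_2: C_2 → C_1 maps a triangle to the signed sum of its edges. For instance
  ∂bdi = di − bi + bd,
  ∂dfi = fi − di + df.
The resulting 15×7 matrix has rank 7, and its Smith normal form has invariant factors (1,1,1,1,1,1,1).

Reading off H_k = ker ∂_k / im ∂_{k+1}:

  H_2: rank ker ∂_2 − rank ∂_3 = (7 − 7) − 0 = 0, and there is no ∂_3, so H_2 = 0.

H_2 ≅ 0.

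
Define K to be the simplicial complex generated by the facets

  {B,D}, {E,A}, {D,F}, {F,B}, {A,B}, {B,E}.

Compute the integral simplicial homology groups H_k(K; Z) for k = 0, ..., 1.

H_0 = Z,  H_1 = Z^2.

We work with the vertex ordering A < B < D < E < F. The simplices of K, each written with vertices in increasing order, are:

  0-simplices (5): A, B, D, E, F
  1-simplices (6): AB, AE, BD, BE, BF, DF

giving chain groups C_0 ≅ Z^5, C_1 ≅ Z^6.

Boundary ∂_1: C_1 → C_0 sends each edge [p,q] (with p < q) to q − p. For instance
  ∂BE = E − B.
As a 5×6 matrix over Z this has rank 4, with invariant factors (1,1,1,1).

Now H_k = ker ∂_k / im ∂_{k+1}, so:

  H_0: rank C_0 − rank ∂_1 = 5 − 4 = 1, and the invariant factors of ∂_1 are all 1, so H_0 = Z.
  H_1: rank ker ∂_1 − rank ∂_2 = (6 − 4) − 0 = 2, and there is no ∂_2, so H_1 = Z^2.

As a check, the Euler characteristic is 5 − 6 = -1, which agrees with 1 − 2 = -1.
(K is a triangulation of a wedge of 2 circles.)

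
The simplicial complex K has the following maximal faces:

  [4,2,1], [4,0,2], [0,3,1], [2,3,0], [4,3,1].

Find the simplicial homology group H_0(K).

H_0 = Z.

Fix the vertex order 0 < 1 < 2 < 3 < 4 and write every simplex with vertices in increasing order. Then dim K = 2 and the simplices of K are:

  0-simplices (5): [0], [1], [2], [3], [4]
  1-simplices (10): [0,1], [0,2], [0,3], [0,4], [1,2], [1,3], [1,4], [2,3], [2,4], [3,4]
  2-simplices (5): [0,1,3], [0,2,3], [0,2,4], [1,2,4], [1,3,4]

giving chain groups C_0 ≅ Z^5, C_1 ≅ Z^10, C_2 ≅ Z^5.

The boundary map ∂_1: C_1 → C_0 is given by ∂[p,q] = [q] − [p]. For instance
  ∂[0,1] = [1] − [0].
The 5×10 boundary matrix has rank 4 and Smith normal form diag(1,1,1,1).

The boundary map ∂_2: C_2 → C_1 maps a triangle to the signed sum of its edges. For instance
  ∂[1,3,4] = [3,4] − [1,4] + [1,3],
  ∂[0,2,3] = [2,3] − [0,3] + [0,2].
The 10×5 boundary matrix has rank 5 and Smith normal form diag(1,1,1,1,1).

From H_k ≅ ker(∂_k) / im(∂_{k+1}) we obtain:

  H_0: rank C_0 − rank ∂_1 = 5 − 4 = 1, and the invariant factors of ∂_1 are all 1, so H_0 = Z.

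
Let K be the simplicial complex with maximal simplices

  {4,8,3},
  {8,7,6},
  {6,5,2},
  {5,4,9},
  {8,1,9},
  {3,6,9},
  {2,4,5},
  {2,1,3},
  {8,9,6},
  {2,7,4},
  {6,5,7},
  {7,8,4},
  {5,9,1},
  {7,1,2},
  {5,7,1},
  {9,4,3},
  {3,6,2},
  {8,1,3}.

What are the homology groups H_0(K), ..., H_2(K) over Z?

Fix the vertex order 1 < 2 < 3 < 4 < 5 < 6 < 7 < 8 < 9 and write every simplex with vertices in increasing order. Then dim K = 2 and the simplices of K are:

  0-simplices (9): [1], [2], [3], [4], [5], [6], [7], [8], [9]
  1-simplices (27): (27 of them)
  2-simplices (18): [1,2,3], [1,2,7], [1,3,8], [1,5,7], [1,5,9], [1,8,9], [2,3,6], [2,4,5], [2,4,7], [2,5,6], [3,4,8], [3,4,9], [3,6,9], [4,5,9], [4,7,8], [5,6,7], [6,7,8], [6,8,9]

Hence C_0 ≅ Z^9, C_1 ≅ Z^27, C_2 ≅ Z^18.

The boundary map ∂_1: C_1 → C_0 sends each edge [p,q] (with p < q) to q − p. For instance
  ∂[4,5] = [5] − [4].
The 9×27 boundary matrix has rank 8 and Smith normal form diag(1,1,1,1,1,1,1,1).

∂_2: C_2 → C_1 maps a triangle to the signed sum of its edges. For instance
  ∂[2,4,7] = [4,7] − [2,7] + [2,4],
  ∂[3,4,9] = [4,9] − [3,9] + [3,4].
The resulting 27×18 matrix has rank 18, and its Smith normal form has invariant factors (1,1,1,1,1,1,1,1,1,1,1,1,1,1,1,1,1,2).

Computing H_k = (kernel of ∂_k) / (image of ∂_{k+1}):

  H_0: rank C_0 − rank ∂_1 = 9 − 8 = 1, and the invariant factors of ∂_1 are all 1, so H_0 = Z.
  H_1: rank ker ∂_1 − rank ∂_2 = (27 − 8) − 18 = 1, and ∂_2 has invariant factor 2 > 1, so H_1 = Z ⊕ Z/2Z.
  H_2: rank ker ∂_2 − rank ∂_3 = (18 − 18) − 0 = 0, and there is no ∂_3, so H_2 = 0.

(K is a triangulation of the Klein bottle.)

H_0 = Z,  H_1 = Z ⊕ Z/2Z,  H_2 = 0.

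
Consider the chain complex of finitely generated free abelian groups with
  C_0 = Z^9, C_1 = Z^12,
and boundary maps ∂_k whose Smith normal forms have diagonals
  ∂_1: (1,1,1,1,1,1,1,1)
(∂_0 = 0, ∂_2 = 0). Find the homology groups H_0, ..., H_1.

H_0: b_0 = 9 − 0 − 8 = 1; torsion from ∂_1 factors > 1: none. So H_0 ≅ Z.
H_1: b_1 = 12 − 8 − 0 = 4; torsion from ∂_2 factors > 1: none. So H_1 ≅ Z^4.

H_0 ≅ Z,  H_1 ≅ Z^4.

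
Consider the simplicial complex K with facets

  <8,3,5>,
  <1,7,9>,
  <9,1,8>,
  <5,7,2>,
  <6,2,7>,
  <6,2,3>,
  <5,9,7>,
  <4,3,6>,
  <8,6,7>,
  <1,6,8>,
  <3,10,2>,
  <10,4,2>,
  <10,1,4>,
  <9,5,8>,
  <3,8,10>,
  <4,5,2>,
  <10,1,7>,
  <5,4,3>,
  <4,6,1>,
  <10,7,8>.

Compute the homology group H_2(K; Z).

H_2 = 0.

Fix the vertex order 1 < 2 < 3 < 4 < 5 < 6 < 7 < 8 < 9 < 10 and write every simplex with vertices in increasing order. Then dim K = 2 and the simplices of K are:

  0-simplices (10): [1], [2], [3], [4], [5], [6], [7], [8], [9], [10]
  1-simplices (30): (30 of them)
  2-simplices (20): (20 of them)

giving chain groups C_0 ≅ Z^10, C_1 ≅ Z^30, C_2 ≅ Z^20.

∂_1: C_1 → C_0 maps an edge to its endpoints' difference, ∂[p,q] = q − p. For instance
  ∂[2,4] = [4] − [2].
The resulting 10×30 matrix has rank 9, and its Smith normal form has invariant factors (1,1,1,1,1,1,1,1,1).

∂_2: C_2 → C_1 acts by ∂[p,q,r] = [q,r] − [p,r] + [p,q]. For instance
  ∂[5,8,9] = [8,9] − [5,9] + [5,8],
  ∂[6,7,8] = [7,8] − [6,8] + [6,7].
The 30×20 boundary matrix has rank 20 and Smith normal form diag(1,1,1,1,1,1,1,1,1,1,1,1,1,1,1,1,1,1,1,2).

Reading off H_k = ker ∂_k / im ∂_{k+1}:

  H_2: rank ker ∂_2 − rank ∂_3 = (20 − 20) − 0 = 0, and there is no ∂_3, so H_2 ≅ 0.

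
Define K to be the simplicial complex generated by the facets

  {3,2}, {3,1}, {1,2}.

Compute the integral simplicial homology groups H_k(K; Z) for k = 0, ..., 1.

H_0 = Z,  H_1 = Z.

We work with the vertex ordering 1 < 2 < 3. The simplices of K, each written with vertices in increasing order, are:

  0-simplices (3): [1], [2], [3]
  1-simplices (3): [1,2], [1,3], [2,3]

giving chain groups C_0 ≅ Z^3, C_1 ≅ Z^3.

∂_1: C_1 → C_0 is given by ∂[p,q] = [q] − [p].
The resulting 3×3 matrix has rank 2, and its Smith normal form has invariant factors (1,1).

From H_k ≅ ker(∂_k) / im(∂_{k+1}) we obtain:

  H_0: rank C_0 − rank ∂_1 = 3 − 2 = 1, and the invariant factors of ∂_1 are all 1, so H_0 = Z.
  H_1: rank ker ∂_1 − rank ∂_2 = (3 − 2) − 0 = 1, and there is no ∂_2, so H_1 = Z.

(K is a triangulation of the circle S^1.)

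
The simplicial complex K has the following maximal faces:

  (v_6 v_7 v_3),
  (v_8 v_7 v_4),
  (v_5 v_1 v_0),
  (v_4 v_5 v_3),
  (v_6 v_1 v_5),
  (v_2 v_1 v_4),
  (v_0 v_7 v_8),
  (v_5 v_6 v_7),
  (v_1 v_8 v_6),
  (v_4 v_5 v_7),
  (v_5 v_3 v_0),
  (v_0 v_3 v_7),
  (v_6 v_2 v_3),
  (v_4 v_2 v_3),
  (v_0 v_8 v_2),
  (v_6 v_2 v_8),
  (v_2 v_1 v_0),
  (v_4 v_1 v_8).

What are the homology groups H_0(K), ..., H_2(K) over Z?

We work with the vertex ordering v_0 < v_1 < v_2 < v_3 < v_4 < v_5 < v_6 < v_7 < v_8. The simplices of K, each written with vertices in increasing order, are:

  0-simplices (9): [v_0], [v_1], [v_2], [v_3], [v_4], [v_5], [v_6], [v_7], [v_8]
  1-simplices (27): (27 of them)
  2-simplices (18): (18 of them)

so the chain groups are C_0 ≅ Z^9, C_1 ≅ Z^27, C_2 ≅ Z^18.

Boundary ∂_1: C_1 → C_0 maps an edge to its endpoints' difference, ∂[p,q] = q − p.
The resulting 9×27 matrix has rank 8, and its Smith normal form has invariant factors (1,1,1,1,1,1,1,1).

Boundary ∂_2: C_2 → C_1 acts by ∂[p,q,r] = [q,r] − [p,r] + [p,q]. For instance
  ∂[v_3,v_6,v_7] = [v_6,v_7] − [v_3,v_7] + [v_3,v_6],
  ∂[v_5,v_6,v_7] = [v_6,v_7] − [v_5,v_7] + [v_5,v_6].
This gives a 27×18 integer matrix of rank 18; reducing to Smith normal form yields diagonal entries (1,1,1,1,1,1,1,1,1,1,1,1,1,1,1,1,1,2).

Now H_k = ker ∂_k / im ∂_{k+1}, so:

  H_0: rank C_0 − rank ∂_1 = 9 − 8 = 1, and the invariant factors of ∂_1 are all 1, so H_0 ≅ Z.
  H_1: rank ker ∂_1 − rank ∂_2 = (27 − 8) − 18 = 1, and ∂_2 has invariant factor 2 > 1, so H_1 ≅ Z × Z/2.
  H_2: rank ker ∂_2 − rank ∂_3 = (18 − 18) − 0 = 0, and there is no ∂_3, so H_2 ≅ 0.

As a check, the Euler characteristic is 9 − 27 + 18 = 0, which agrees with 1 − 1 + 0 = 0.

H_0 = Z,  H_1 = Z × Z/2,  H_2 = 0.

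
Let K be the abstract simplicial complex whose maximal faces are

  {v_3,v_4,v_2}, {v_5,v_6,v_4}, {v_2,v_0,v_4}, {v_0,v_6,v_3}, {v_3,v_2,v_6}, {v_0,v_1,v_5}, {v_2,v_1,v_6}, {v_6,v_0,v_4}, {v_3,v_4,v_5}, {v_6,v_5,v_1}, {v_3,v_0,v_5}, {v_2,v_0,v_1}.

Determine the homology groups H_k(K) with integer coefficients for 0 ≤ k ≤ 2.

Take the total order v_0 < v_1 < v_2 < v_3 < v_4 < v_5 < v_6 on the vertex set. Then K (dimension 2) consists of the simplices:

  0-simplices (7): [v_0], [v_1], [v_2], [v_3], [v_4], [v_5], [v_6]
  1-simplices (18): (18 of them)
  2-simplices (12): (12 of them)

giving chain groups C_0 ≅ Z^7, C_1 ≅ Z^18, C_2 ≅ Z^12.

Boundary ∂_1: C_1 → C_0 sends each edge [p,q] (with p < q) to q − p.
The 7×18 boundary matrix has rank 6 and Smith normal form diag(1,1,1,1,1,1).

Boundary ∂_2: C_2 → C_1 sends each 2-simplex [p,q,r] to [q,r] − [p,r] + [p,q]. For instance
  ∂[v_0,v_3,v_5] = [v_3,v_5] − [v_0,v_5] + [v_0,v_3],
  ∂[v_0,v_4,v_6] = [v_4,v_6] − [v_0,v_6] + [v_0,v_4].
The 18×12 boundary matrix has rank 12 and Smith normal form diag(1,1,1,1,1,1,1,1,1,1,1,2).

Now H_k = ker ∂_k / im ∂_{k+1}, so:

  H_0: rank C_0 − rank ∂_1 = 7 − 6 = 1, and the invariant factors of ∂_1 are all 1, so H_0 = Z.
  H_1: rank ker ∂_1 − rank ∂_2 = (18 − 6) − 12 = 0, and ∂_2 has invariant factor 2 > 1, so H_1 = Z/2.
  H_2: rank ker ∂_2 − rank ∂_3 = (12 − 12) − 0 = 0, and there is no ∂_3, so H_2 = 0.

(K is a triangulation of the real projective plane RP^2.)

H_0 ≅ Z,  H_1 ≅ Z/2,  H_2 = 0.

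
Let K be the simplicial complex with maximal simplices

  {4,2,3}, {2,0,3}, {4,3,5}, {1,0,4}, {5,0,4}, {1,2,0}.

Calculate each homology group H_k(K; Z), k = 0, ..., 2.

We work with the vertex ordering 0 < 1 < 2 < 3 < 4 < 5. The simplices of K, each written with vertices in increasing order, are:

  0-simplices (6): [0], [1], [2], [3], [4], [5]
  1-simplices (12): [0,1], [0,2], [0,3], [0,4], [0,5], [1,2], [1,4], [2,3], [2,4], [3,4], [3,5], [4,5]
  2-simplices (6): [0,1,2], [0,1,4], [0,2,3], [0,4,5], [2,3,4], [3,4,5]

Hence C_0 ≅ Z^6, C_1 ≅ Z^12, C_2 ≅ Z^6.

Boundary ∂_1: C_1 → C_0 sends each edge [p,q] (with p < q) to q − p. For instance
  ∂[2,3] = [3] − [2].
As a 6×12 matrix over Z this has rank 5, with invariant factors (1,1,1,1,1).

∂_2: C_2 → C_1 acts by ∂[p,q,r] = [q,r] − [p,r] + [p,q]. For instance
  ∂[2,3,4] = [3,4] − [2,4] + [2,3],
  ∂[0,2,3] = [2,3] − [0,3] + [0,2].
This gives a 12×6 integer matrix of rank 6; reducing to Smith normal form yields diagonal entries (1,1,1,1,1,1).

Reading off H_k = ker ∂_k / im ∂_{k+1}:

  H_0: rank C_0 − rank ∂_1 = 6 − 5 = 1, and the invariant factors of ∂_1 are all 1, so H_0 ≅ Z.
  H_1: rank ker ∂_1 − rank ∂_2 = (12 − 5) − 6 = 1, and the invariant factors of ∂_2 are all 1, so H_1 ≅ Z.
  H_2: rank ker ∂_2 − rank ∂_3 = (6 − 6) − 0 = 0, and there is no ∂_3, so H_2 ≅ 0.

(K is a triangulation of the cylinder S^1 x I.)

H_0 ≅ Z,  H_1 ≅ Z,  H_2 = 0.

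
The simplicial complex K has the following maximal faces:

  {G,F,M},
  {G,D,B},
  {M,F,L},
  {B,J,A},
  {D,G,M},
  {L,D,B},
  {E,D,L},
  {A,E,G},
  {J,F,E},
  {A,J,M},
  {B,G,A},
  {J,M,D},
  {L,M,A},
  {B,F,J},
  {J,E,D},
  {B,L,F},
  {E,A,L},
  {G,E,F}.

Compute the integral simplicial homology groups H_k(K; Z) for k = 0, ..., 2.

Fix the vertex order A < B < D < E < F < G < J < L < M and write every simplex with vertices in increasing order. Then dim K = 2 and the simplices of K are:

  0-simplices (9): A, B, D, E, F, G, J, L, M
  1-simplices (27): AB, AE, AG, AJ, AL, AM, BD, BF, BG, BJ, BL, DE, DG, DJ, DL, DM, EF, EG, EJ, EL, FG, FJ, FL, FM, GM, JM, LM
  2-simplices (18): ABG, ABJ, AEG, AEL, AJM, ALM, BDG, BDL, BFJ, BFL, DEJ, DEL, DGM, DJM, EFG, EFJ, FGM, FLM

Hence C_0 ≅ Z^9, C_1 ≅ Z^27, C_2 ≅ Z^18.

Boundary ∂_1: C_1 → C_0 is given by ∂[p,q] = [q] − [p]. For instance
  ∂BF = F − B.
The 9×27 boundary matrix has rank 8 and Smith normal form diag(1,1,1,1,1,1,1,1).

The boundary map ∂_2: C_2 → C_1 maps a triangle to the signed sum of its edges. For instance
  ∂ABJ = BJ − AJ + AB,
  ∂DEL = EL − DL + DE.
As a 27×18 matrix over Z this has rank 17, with invariant factors (1,1,1,1,1,1,1,1,1,1,1,1,1,1,1,1,1).

Reading off H_k = ker ∂_k / im ∂_{k+1}:

  H_0: rank C_0 − rank ∂_1 = 9 − 8 = 1, and the invariant factors of ∂_1 are all 1, so H_0 ≅ Z.
  H_1: rank ker ∂_1 − rank ∂_2 = (27 − 8) − 17 = 2, and the invariant factors of ∂_2 are all 1, so H_1 ≅ Z^2.
  H_2: rank ker ∂_2 − rank ∂_3 = (18 − 17) − 0 = 1, and there is no ∂_3, so H_2 ≅ Z.

H_0 = Z,  H_1 = Z^2,  H_2 = Z.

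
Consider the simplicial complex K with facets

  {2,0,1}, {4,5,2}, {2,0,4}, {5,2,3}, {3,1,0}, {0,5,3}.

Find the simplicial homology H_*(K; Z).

Order the vertices as 0 < 1 < 2 < 3 < 4 < 5. Listing each simplex with vertices in this order, K has dimension 2 with simplices:

  0-simplices (6): [0], [1], [2], [3], [4], [5]
  1-simplices (12): [0,1], [0,2], [0,3], [0,4], [0,5], [1,2], [1,3], [2,3], [2,4], [2,5], [3,5], [4,5]
  2-simplices (6): [0,1,2], [0,1,3], [0,2,4], [0,3,5], [2,3,5], [2,4,5]

so the chain groups are C_0 ≅ Z^6, C_1 ≅ Z^12, C_2 ≅ Z^6.

The boundary map ∂_1: C_1 → C_0 maps an edge to its endpoints' difference, ∂[p,q] = q − p.
The 6×12 boundary matrix has rank 5 and Smith normal form diag(1,1,1,1,1).

∂_2: C_2 → C_1 acts by ∂[p,q,r] = [q,r] − [p,r] + [p,q]. For instance
  ∂[0,1,2] = [1,2] − [0,2] + [0,1],
  ∂[0,3,5] = [3,5] − [0,5] + [0,3].
As a 12×6 matrix over Z this has rank 6, with invariant factors (1,1,1,1,1,1).

Computing H_k = (kernel of ∂_k) / (image of ∂_{k+1}):

  H_0: rank C_0 − rank ∂_1 = 6 − 5 = 1, and the invariant factors of ∂_1 are all 1, so H_0 = Z.
  H_1: rank ker ∂_1 − rank ∂_2 = (12 − 5) − 6 = 1, and the invariant factors of ∂_2 are all 1, so H_1 = Z.
  H_2: rank ker ∂_2 − rank ∂_3 = (6 − 6) − 0 = 0, and there is no ∂_3, so H_2 = 0.

(K is a triangulation of the cylinder S^1 x I.)

H_0 = Z,  H_1 = Z,  H_2 = 0.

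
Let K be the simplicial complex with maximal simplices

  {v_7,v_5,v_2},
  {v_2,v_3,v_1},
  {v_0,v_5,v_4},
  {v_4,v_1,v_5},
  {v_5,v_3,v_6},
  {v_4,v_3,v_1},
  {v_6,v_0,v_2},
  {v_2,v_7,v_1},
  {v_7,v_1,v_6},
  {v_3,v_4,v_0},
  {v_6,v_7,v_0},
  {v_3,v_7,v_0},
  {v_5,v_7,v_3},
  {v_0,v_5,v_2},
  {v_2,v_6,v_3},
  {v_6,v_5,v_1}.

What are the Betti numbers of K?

Take the total order v_0 < v_1 < v_2 < v_3 < v_4 < v_5 < v_6 < v_7 on the vertex set. Then K (dimension 2) consists of the simplices:

  0-simplices (8): [v_0], [v_1], [v_2], [v_3], [v_4], [v_5], [v_6], [v_7]
  1-simplices (24): (24 of them)
  2-simplices (16): (16 of them)

so the chain groups are C_0 ≅ Z^8, C_1 ≅ Z^24, C_2 ≅ Z^16.

∂_1: C_1 → C_0 is given by ∂[p,q] = [q] − [p].
The 8×24 boundary matrix has rank 7 and Smith normal form diag(1,1,1,1,1,1,1).

Boundary ∂_2: C_2 → C_1 sends each 2-simplex [p,q,r] to [q,r] − [p,r] + [p,q]. For instance
  ∂[v_2,v_3,v_6] = [v_3,v_6] − [v_2,v_6] + [v_2,v_3],
  ∂[v_0,v_3,v_7] = [v_3,v_7] − [v_0,v_7] + [v_0,v_3].
As a 24×16 matrix over Z this has rank 15, with invariant factors (1,1,1,1,1,1,1,1,1,1,1,1,1,1,1).

Computing H_k = (kernel of ∂_k) / (image of ∂_{k+1}):

  H_0: rank C_0 − rank ∂_1 = 8 − 7 = 1, and the invariant factors of ∂_1 are all 1, so H_0 ≅ Z.
  H_1: rank ker ∂_1 − rank ∂_2 = (24 − 7) − 15 = 2, and the invariant factors of ∂_2 are all 1, so H_1 ≅ Z^2.
  H_2: rank ker ∂_2 − rank ∂_3 = (16 − 15) − 0 = 1, and there is no ∂_3, so H_2 ≅ Z.

As a check, the Euler characteristic is 8 − 24 + 16 = 0, which agrees with 1 − 2 + 1 = 0.
(K is a triangulation of the torus T^2.)

Hence the Betti numbers are b_0 = 1, b_1 = 2, b_2 = 1.

b_0 = 1, b_1 = 2, b_2 = 1.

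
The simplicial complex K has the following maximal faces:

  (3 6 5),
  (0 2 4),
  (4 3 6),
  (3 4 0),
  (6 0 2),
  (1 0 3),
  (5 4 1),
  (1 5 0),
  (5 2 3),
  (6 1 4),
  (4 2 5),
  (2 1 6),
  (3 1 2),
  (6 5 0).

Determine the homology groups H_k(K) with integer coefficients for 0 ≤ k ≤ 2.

We work with the vertex ordering 0 < 1 < 2 < 3 < 4 < 5 < 6. The simplices of K, each written with vertices in increasing order, are:

  0-simplices (7): [0], [1], [2], [3], [4], [5], [6]
  1-simplices (21): [0,1], [0,2], [0,3], [0,4], [0,5], [0,6], [1,2], [1,3], [1,4], [1,5], [1,6], [2,3], [2,4], [2,5], [2,6], [3,4], [3,5], [3,6], [4,5], [4,6], [5,6]
  2-simplices (14): [0,1,3], [0,1,5], [0,2,4], [0,2,6], [0,3,4], [0,5,6], [1,2,3], [1,2,6], [1,4,5], [1,4,6], [2,3,5], [2,4,5], [3,4,6], [3,5,6]

giving chain groups C_0 ≅ Z^7, C_1 ≅ Z^21, C_2 ≅ Z^14.

∂_1: C_1 → C_0 sends each edge [p,q] (with p < q) to q − p.
As a 7×21 matrix over Z this has rank 6, with invariant factors (1,1,1,1,1,1).

The boundary map ∂_2: C_2 → C_1 sends each 2-simplex [p,q,r] to [q,r] − [p,r] + [p,q]. For instance
  ∂[0,5,6] = [5,6] − [0,6] + [0,5],
  ∂[0,2,6] = [2,6] − [0,6] + [0,2].
The 21×14 boundary matrix has rank 13 and Smith normal form diag(1,1,1,1,1,1,1,1,1,1,1,1,1).

From H_k ≅ ker(∂_k) / im(∂_{k+1}) we obtain:

  H_0: rank C_0 − rank ∂_1 = 7 − 6 = 1, and the invariant factors of ∂_1 are all 1, so H_0 ≅ Z.
  H_1: rank ker ∂_1 − rank ∂_2 = (21 − 6) − 13 = 2, and the invariant factors of ∂_2 are all 1, so H_1 ≅ Z^2.
  H_2: rank ker ∂_2 − rank ∂_3 = (14 − 13) − 0 = 1, and there is no ∂_3, so H_2 ≅ Z.

H_0 = Z,  H_1 = Z^2,  H_2 = Z.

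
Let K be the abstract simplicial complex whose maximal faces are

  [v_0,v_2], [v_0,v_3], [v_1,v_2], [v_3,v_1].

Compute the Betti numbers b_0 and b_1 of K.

b_0 = 1, b_1 = 1.

K has 4 vertices, 4 edges.
rank ∂_0 = 0, rank ∂_1 = 3 ⇒ b_0 = 4 − 0 − 3 = 1; all invariant factors of ∂_1 are 1 so no torsion. So H_0 ≅ Z.
rank ∂_1 = 3, rank ∂_2 = 0 ⇒ b_1 = 4 − 3 − 0 = 1. So H_1 ≅ Z.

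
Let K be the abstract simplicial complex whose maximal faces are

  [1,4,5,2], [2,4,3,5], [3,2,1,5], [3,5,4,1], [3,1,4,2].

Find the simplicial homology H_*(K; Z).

Order the vertices as 1 < 2 < 3 < 4 < 5. Listing each simplex with vertices in this order, K has dimension 3 with simplices:

  0-simplices (5): [1], [2], [3], [4], [5]
  1-simplices (10): [1,2], [1,3], [1,4], [1,5], [2,3], [2,4], [2,5], [3,4], [3,5], [4,5]
  2-simplices (10): [1,2,3], [1,2,4], [1,2,5], [1,3,4], [1,3,5], [1,4,5], [2,3,4], [2,3,5], [2,4,5], [3,4,5]
  3-simplices (5): [1,2,3,4], [1,2,3,5], [1,2,4,5], [1,3,4,5], [2,3,4,5]

Hence C_0 ≅ Z^5, C_1 ≅ Z^10, C_2 ≅ Z^10, C_3 ≅ Z^5.

The boundary map ∂_1: C_1 → C_0 sends each edge [p,q] (with p < q) to q − p. For instance
  ∂[2,4] = [4] − [2].
The resulting 5×10 matrix has rank 4, and its Smith normal form has invariant factors (1,1,1,1).

The boundary map ∂_2: C_2 → C_1 sends each 2-simplex [p,q,r] to [q,r] − [p,r] + [p,q]. For instance
  ∂[2,4,5] = [4,5] − [2,5] + [2,4],
  ∂[1,3,4] = [3,4] − [1,4] + [1,3].
As a 10×10 matrix over Z this has rank 6, with invariant factors (1,1,1,1,1,1).

∂_3: C_3 → C_2 sends each 3-simplex σ to the alternating sum Σ_i (−1)^i (σ with its i-th vertex removed). For instance
  ∂[1,2,3,5] = [2,3,5] − [1,3,5] + [1,2,5] − [1,2,3],
  ∂[1,2,4,5] = [2,4,5] − [1,4,5] + [1,2,5] − [1,2,4].
The resulting 10×5 matrix has rank 4, and its Smith normal form has invariant factors (1,1,1,1).

Now H_k = ker ∂_k / im ∂_{k+1}, so:

  H_0: rank C_0 − rank ∂_1 = 5 − 4 = 1, and the invariant factors of ∂_1 are all 1, so H_0 = Z.
  H_1: rank ker ∂_1 − rank ∂_2 = (10 − 4) − 6 = 0, and the invariant factors of ∂_2 are all 1, so H_1 = 0.
  H_2: rank ker ∂_2 − rank ∂_3 = (10 − 6) − 4 = 0, and the invariant factors of ∂_3 are all 1, so H_2 = 0.
  H_3: rank ker ∂_3 − rank ∂_4 = (5 − 4) − 0 = 1, and there is no ∂_4, so H_3 = Z.

H_0 ≅ Z,  H_1 = 0,  H_2 = 0,  H_3 ≅ Z.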